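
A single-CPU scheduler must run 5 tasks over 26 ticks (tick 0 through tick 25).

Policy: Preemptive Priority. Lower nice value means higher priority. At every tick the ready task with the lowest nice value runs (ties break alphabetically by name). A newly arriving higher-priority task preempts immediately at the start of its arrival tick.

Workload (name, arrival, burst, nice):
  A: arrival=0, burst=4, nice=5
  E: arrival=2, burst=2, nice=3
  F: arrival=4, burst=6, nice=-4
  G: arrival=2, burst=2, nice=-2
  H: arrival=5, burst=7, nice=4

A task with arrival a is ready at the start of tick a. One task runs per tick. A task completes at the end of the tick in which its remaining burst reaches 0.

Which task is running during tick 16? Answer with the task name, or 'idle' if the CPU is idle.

running at tick 16 = H

t=0: ready={A} → run A
t=1: ready={A} → run A
t=2: ready={A,E,G} → run G
t=3: ready={A,E,G} → run G
t=4: ready={A,E,F} → run F
t=5: ready={A,E,F,H} → run F
t=6: ready={A,E,F,H} → run F
t=7: ready={A,E,F,H} → run F
t=8: ready={A,E,F,H} → run F
t=9: ready={A,E,F,H} → run F
t=10: ready={A,E,H} → run E
t=11: ready={A,E,H} → run E
t=12: ready={A,H} → run H
t=13: ready={A,H} → run H
t=14: ready={A,H} → run H
t=15: ready={A,H} → run H
t=16: ready={A,H} → run H
t=17: ready={A,H} → run H
t=18: ready={A,H} → run H
t=19: ready={A} → run A
t=20: ready={A} → run A
t=21: (idle)
t=22: (idle)
t=23: (idle)
t=24: (idle)
t=25: (idle)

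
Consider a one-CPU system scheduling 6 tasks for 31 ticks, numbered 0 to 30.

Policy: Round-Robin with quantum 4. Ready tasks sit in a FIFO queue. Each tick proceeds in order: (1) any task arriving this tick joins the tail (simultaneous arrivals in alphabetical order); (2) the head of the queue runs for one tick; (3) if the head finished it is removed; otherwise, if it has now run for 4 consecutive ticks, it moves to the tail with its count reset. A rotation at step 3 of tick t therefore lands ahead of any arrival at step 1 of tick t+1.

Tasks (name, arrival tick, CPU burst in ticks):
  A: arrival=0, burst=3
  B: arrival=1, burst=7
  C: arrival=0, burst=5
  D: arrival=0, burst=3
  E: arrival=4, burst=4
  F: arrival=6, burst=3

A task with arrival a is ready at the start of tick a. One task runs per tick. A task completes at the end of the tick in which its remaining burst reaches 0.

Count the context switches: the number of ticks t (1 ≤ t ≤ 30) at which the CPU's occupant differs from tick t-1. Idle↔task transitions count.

context switches = 8

t=0: queue=[A,C,D] q_used=0 → run A
t=1: queue=[A,C,D,B] q_used=1 → run A
t=2: queue=[A,C,D,B] q_used=2 → run A
t=3: queue=[C,D,B] q_used=0 → run C
t=4: queue=[C,D,B,E] q_used=1 → run C
t=5: queue=[C,D,B,E] q_used=2 → run C
t=6: queue=[C,D,B,E,F] q_used=3 → run C
t=7: queue=[D,B,E,F,C] q_used=0 → run D
t=8: queue=[D,B,E,F,C] q_used=1 → run D
t=9: queue=[D,B,E,F,C] q_used=2 → run D
t=10: queue=[B,E,F,C] q_used=0 → run B
t=11: queue=[B,E,F,C] q_used=1 → run B
t=12: queue=[B,E,F,C] q_used=2 → run B
t=13: queue=[B,E,F,C] q_used=3 → run B
t=14: queue=[E,F,C,B] q_used=0 → run E
t=15: queue=[E,F,C,B] q_used=1 → run E
t=16: queue=[E,F,C,B] q_used=2 → run E
t=17: queue=[E,F,C,B] q_used=3 → run E
t=18: queue=[F,C,B] q_used=0 → run F
t=19: queue=[F,C,B] q_used=1 → run F
t=20: queue=[F,C,B] q_used=2 → run F
t=21: queue=[C,B] q_used=0 → run C
t=22: queue=[B] q_used=0 → run B
t=23: queue=[B] q_used=1 → run B
t=24: queue=[B] q_used=2 → run B
t=25: (idle)
t=26: (idle)
t=27: (idle)
t=28: (idle)
t=29: (idle)
t=30: (idle)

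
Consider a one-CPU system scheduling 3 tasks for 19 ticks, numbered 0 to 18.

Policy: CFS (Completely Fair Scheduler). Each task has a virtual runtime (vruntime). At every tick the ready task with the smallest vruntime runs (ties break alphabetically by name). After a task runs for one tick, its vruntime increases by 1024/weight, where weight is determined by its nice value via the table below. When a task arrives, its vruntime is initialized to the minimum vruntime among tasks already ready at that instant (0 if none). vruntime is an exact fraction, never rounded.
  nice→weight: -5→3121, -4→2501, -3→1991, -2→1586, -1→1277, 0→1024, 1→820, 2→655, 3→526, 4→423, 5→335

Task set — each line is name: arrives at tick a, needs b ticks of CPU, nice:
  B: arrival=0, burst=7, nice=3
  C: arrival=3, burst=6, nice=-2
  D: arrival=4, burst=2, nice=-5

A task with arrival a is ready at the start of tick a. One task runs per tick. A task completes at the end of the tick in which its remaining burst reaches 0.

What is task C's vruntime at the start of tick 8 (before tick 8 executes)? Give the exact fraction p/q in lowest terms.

t=0: vr[B=0] → run B
t=1: vr[B=512/263] → run B
t=2: vr[B=1024/263] → run B
t=3: vr[B=1536/263 C=1536/263] → run B
t=4: vr[B=2048/263 C=1536/263 D=1536/263] → run C
t=5: vr[B=2048/263 C=1352704/208559 D=1536/263] → run D
t=6: vr[B=2048/263 C=1352704/208559 D=5063168/820823] → run D
t=7: vr[B=2048/263 C=1352704/208559] → run C
t=8: vr[B=2048/263 C=1487360/208559] → run C
t=9: vr[B=2048/263 C=1622016/208559] → run C
t=10: vr[B=2048/263 C=1756672/208559] → run B
t=11: vr[B=2560/263 C=1756672/208559] → run C
t=12: vr[B=2560/263 C=1891328/208559] → run C
t=13: vr[B=2560/263] → run B
t=14: vr[B=3072/263] → run B
t=15: (idle)
t=16: (idle)
t=17: (idle)
t=18: (idle)

vruntime(C, start of tick 8) = 1487360/208559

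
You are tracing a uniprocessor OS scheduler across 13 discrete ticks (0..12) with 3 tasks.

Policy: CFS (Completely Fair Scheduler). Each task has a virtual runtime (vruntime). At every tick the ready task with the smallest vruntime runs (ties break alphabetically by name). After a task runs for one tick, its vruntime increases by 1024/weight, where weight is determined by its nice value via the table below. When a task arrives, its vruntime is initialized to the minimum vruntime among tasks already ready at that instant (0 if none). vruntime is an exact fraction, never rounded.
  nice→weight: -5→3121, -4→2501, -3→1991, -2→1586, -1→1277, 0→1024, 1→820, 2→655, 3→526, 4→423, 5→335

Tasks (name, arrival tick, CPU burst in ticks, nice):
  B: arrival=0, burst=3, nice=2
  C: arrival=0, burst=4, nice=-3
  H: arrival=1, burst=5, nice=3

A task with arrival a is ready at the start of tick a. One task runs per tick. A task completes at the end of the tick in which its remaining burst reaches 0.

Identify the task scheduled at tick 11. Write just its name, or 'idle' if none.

t=0: vr[B=0 C=0] → run B
t=1: vr[B=1024/655 C=0 H=0] → run C
t=2: vr[B=1024/655 C=1024/1991 H=0] → run H
t=3: vr[B=1024/655 C=1024/1991 H=512/263] → run C
t=4: vr[B=1024/655 C=2048/1991 H=512/263] → run C
t=5: vr[B=1024/655 C=3072/1991 H=512/263] → run C
t=6: vr[B=1024/655 H=512/263] → run B
t=7: vr[B=2048/655 H=512/263] → run H
t=8: vr[B=2048/655 H=1024/263] → run B
t=9: vr[H=1024/263] → run H
t=10: vr[H=1536/263] → run H
t=11: vr[H=2048/263] → run H
t=12: (idle)

running at tick 11 = H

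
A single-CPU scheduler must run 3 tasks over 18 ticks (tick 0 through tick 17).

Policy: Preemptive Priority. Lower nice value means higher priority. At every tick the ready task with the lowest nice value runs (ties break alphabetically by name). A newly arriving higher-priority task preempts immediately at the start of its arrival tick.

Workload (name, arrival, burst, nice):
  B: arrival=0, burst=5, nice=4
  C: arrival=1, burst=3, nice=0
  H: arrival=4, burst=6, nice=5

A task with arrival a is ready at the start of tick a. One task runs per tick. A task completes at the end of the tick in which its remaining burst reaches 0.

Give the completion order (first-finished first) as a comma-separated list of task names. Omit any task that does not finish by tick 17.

completion order = C, B, H

t=0: ready={B} → run B
t=1: ready={B,C} → run C
t=2: ready={B,C} → run C
t=3: ready={B,C} → run C
t=4: ready={B,H} → run B
t=5: ready={B,H} → run B
t=6: ready={B,H} → run B
t=7: ready={B,H} → run B
t=8: ready={H} → run H
t=9: ready={H} → run H
t=10: ready={H} → run H
t=11: ready={H} → run H
t=12: ready={H} → run H
t=13: ready={H} → run H
t=14: (idle)
t=15: (idle)
t=16: (idle)
t=17: (idle)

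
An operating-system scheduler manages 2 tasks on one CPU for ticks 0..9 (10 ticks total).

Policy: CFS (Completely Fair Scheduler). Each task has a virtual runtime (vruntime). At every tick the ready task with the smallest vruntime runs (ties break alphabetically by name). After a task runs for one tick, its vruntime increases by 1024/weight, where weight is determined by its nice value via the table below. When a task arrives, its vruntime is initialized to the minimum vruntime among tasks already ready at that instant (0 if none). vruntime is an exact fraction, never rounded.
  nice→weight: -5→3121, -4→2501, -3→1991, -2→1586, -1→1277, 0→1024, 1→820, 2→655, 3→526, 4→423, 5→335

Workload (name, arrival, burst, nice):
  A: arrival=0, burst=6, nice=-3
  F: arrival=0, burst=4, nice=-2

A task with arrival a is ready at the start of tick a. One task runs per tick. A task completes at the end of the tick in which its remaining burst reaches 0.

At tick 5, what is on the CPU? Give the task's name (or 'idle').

t=0: vr[A=0 F=0] → run A
t=1: vr[A=1024/1991 F=0] → run F
t=2: vr[A=1024/1991 F=512/793] → run A
t=3: vr[A=2048/1991 F=512/793] → run F
t=4: vr[A=2048/1991 F=1024/793] → run A
t=5: vr[A=3072/1991 F=1024/793] → run F
t=6: vr[A=3072/1991 F=1536/793] → run A
t=7: vr[A=4096/1991 F=1536/793] → run F
t=8: vr[A=4096/1991] → run A
t=9: vr[A=5120/1991] → run A

running at tick 5 = F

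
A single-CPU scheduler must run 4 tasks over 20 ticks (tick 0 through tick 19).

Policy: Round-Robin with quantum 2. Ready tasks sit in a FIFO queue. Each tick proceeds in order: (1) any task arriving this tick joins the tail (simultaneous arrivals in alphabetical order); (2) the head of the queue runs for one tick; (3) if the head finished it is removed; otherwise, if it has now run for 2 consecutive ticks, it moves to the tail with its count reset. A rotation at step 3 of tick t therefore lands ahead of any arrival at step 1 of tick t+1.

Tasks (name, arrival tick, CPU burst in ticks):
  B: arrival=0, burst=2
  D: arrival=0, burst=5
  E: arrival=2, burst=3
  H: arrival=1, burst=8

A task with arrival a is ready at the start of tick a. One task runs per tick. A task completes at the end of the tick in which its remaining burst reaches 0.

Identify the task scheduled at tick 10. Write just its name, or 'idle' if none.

t=0: queue=[B,D] q_used=0 → run B
t=1: queue=[B,D,H] q_used=1 → run B
t=2: queue=[D,H,E] q_used=0 → run D
t=3: queue=[D,H,E] q_used=1 → run D
t=4: queue=[H,E,D] q_used=0 → run H
t=5: queue=[H,E,D] q_used=1 → run H
t=6: queue=[E,D,H] q_used=0 → run E
t=7: queue=[E,D,H] q_used=1 → run E
t=8: queue=[D,H,E] q_used=0 → run D
t=9: queue=[D,H,E] q_used=1 → run D
t=10: queue=[H,E,D] q_used=0 → run H
t=11: queue=[H,E,D] q_used=1 → run H
t=12: queue=[E,D,H] q_used=0 → run E
t=13: queue=[D,H] q_used=0 → run D
t=14: queue=[H] q_used=0 → run H
t=15: queue=[H] q_used=1 → run H
t=16: queue=[H] q_used=0 → run H
t=17: queue=[H] q_used=1 → run H
t=18: (idle)
t=19: (idle)

running at tick 10 = H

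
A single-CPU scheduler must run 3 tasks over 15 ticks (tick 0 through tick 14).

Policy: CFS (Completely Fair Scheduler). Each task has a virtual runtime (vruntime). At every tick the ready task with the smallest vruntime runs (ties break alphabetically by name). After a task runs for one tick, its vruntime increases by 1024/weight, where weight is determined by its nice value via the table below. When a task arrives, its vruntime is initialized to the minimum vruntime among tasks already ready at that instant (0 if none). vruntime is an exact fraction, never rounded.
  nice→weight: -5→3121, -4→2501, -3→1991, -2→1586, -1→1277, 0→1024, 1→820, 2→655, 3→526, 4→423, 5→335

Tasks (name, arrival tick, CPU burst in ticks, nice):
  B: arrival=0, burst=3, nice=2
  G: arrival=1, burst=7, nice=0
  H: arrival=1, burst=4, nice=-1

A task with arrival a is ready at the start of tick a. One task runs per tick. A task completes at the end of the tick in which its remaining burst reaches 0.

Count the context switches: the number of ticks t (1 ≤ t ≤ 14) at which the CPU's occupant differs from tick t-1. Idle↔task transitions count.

context switches = 9

t=0: vr[B=0] → run B
t=1: vr[B=1024/655 G=1024/655 H=1024/655] → run B
t=2: vr[B=2048/655 G=1024/655 H=1024/655] → run G
t=3: vr[B=2048/655 G=1679/655 H=1024/655] → run H
t=4: vr[B=2048/655 G=1679/655 H=1978368/836435] → run H
t=5: vr[B=2048/655 G=1679/655 H=2649088/836435] → run G
t=6: vr[B=2048/655 G=2334/655 H=2649088/836435] → run B
t=7: vr[G=2334/655 H=2649088/836435] → run H
t=8: vr[G=2334/655 H=3319808/836435] → run G
t=9: vr[G=2989/655 H=3319808/836435] → run H
t=10: vr[G=2989/655] → run G
t=11: vr[G=3644/655] → run G
t=12: vr[G=4299/655] → run G
t=13: vr[G=4954/655] → run G
t=14: (idle)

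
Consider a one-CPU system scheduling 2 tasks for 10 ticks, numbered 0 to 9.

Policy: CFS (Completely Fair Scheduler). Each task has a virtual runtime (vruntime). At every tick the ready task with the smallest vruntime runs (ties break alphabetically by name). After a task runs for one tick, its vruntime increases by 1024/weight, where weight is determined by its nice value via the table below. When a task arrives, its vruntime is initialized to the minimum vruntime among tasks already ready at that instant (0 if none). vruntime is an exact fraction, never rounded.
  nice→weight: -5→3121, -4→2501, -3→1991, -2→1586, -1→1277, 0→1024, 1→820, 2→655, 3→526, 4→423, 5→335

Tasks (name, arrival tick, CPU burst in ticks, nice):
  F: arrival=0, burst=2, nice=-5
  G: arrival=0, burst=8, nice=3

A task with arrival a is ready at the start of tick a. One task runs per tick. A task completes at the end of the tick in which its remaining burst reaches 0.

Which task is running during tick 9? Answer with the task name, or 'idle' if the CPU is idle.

t=0: vr[F=0 G=0] → run F
t=1: vr[F=1024/3121 G=0] → run G
t=2: vr[F=1024/3121 G=512/263] → run F
t=3: vr[G=512/263] → run G
t=4: vr[G=1024/263] → run G
t=5: vr[G=1536/263] → run G
t=6: vr[G=2048/263] → run G
t=7: vr[G=2560/263] → run G
t=8: vr[G=3072/263] → run G
t=9: vr[G=3584/263] → run G

running at tick 9 = G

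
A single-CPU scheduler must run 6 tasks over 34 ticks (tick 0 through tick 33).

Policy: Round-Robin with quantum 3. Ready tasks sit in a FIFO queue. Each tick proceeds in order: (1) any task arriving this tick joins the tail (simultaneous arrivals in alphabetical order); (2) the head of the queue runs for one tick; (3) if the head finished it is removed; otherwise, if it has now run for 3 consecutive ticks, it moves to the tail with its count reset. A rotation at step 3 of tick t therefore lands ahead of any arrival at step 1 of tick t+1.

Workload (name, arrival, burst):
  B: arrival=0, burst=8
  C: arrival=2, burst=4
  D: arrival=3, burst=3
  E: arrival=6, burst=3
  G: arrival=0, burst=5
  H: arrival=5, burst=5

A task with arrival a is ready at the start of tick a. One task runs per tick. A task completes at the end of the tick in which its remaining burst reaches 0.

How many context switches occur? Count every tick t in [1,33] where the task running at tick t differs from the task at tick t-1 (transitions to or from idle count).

t=0: queue=[B,G] q_used=0 → run B
t=1: queue=[B,G] q_used=1 → run B
t=2: queue=[B,G,C] q_used=2 → run B
t=3: queue=[G,C,B,D] q_used=0 → run G
t=4: queue=[G,C,B,D] q_used=1 → run G
t=5: queue=[G,C,B,D,H] q_used=2 → run G
t=6: queue=[C,B,D,H,G,E] q_used=0 → run C
t=7: queue=[C,B,D,H,G,E] q_used=1 → run C
t=8: queue=[C,B,D,H,G,E] q_used=2 → run C
t=9: queue=[B,D,H,G,E,C] q_used=0 → run B
t=10: queue=[B,D,H,G,E,C] q_used=1 → run B
t=11: queue=[B,D,H,G,E,C] q_used=2 → run B
t=12: queue=[D,H,G,E,C,B] q_used=0 → run D
t=13: queue=[D,H,G,E,C,B] q_used=1 → run D
t=14: queue=[D,H,G,E,C,B] q_used=2 → run D
t=15: queue=[H,G,E,C,B] q_used=0 → run H
t=16: queue=[H,G,E,C,B] q_used=1 → run H
t=17: queue=[H,G,E,C,B] q_used=2 → run H
t=18: queue=[G,E,C,B,H] q_used=0 → run G
t=19: queue=[G,E,C,B,H] q_used=1 → run G
t=20: queue=[E,C,B,H] q_used=0 → run E
t=21: queue=[E,C,B,H] q_used=1 → run E
t=22: queue=[E,C,B,H] q_used=2 → run E
t=23: queue=[C,B,H] q_used=0 → run C
t=24: queue=[B,H] q_used=0 → run B
t=25: queue=[B,H] q_used=1 → run B
t=26: queue=[H] q_used=0 → run H
t=27: queue=[H] q_used=1 → run H
t=28: (idle)
t=29: (idle)
t=30: (idle)
t=31: (idle)
t=32: (idle)
t=33: (idle)

context switches = 11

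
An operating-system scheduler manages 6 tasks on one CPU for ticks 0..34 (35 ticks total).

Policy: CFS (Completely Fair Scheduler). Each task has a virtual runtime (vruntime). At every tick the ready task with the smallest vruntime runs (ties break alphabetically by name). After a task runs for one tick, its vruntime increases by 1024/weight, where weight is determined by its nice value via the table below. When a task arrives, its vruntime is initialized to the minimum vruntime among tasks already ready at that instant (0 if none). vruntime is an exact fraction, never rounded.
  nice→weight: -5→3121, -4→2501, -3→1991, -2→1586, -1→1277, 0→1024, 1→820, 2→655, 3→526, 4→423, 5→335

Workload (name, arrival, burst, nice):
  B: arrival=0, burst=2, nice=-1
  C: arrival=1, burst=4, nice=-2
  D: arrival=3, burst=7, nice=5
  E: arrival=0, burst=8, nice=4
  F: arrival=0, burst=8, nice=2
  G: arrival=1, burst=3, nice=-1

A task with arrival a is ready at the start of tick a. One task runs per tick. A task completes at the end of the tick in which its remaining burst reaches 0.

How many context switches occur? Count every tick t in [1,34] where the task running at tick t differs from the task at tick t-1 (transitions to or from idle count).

t=0: vr[B=0 E=0 F=0] → run B
t=1: vr[B=1024/1277 C=0 E=0 F=0 G=0] → run C
t=2: vr[B=1024/1277 C=512/793 E=0 F=0 G=0] → run E
t=3: vr[B=1024/1277 C=512/793 D=0 E=1024/423 F=0 G=0] → run D
t=4: vr[B=1024/1277 C=512/793 D=1024/335 E=1024/423 F=0 G=0] → run F
t=5: vr[B=1024/1277 C=512/793 D=1024/335 E=1024/423 F=1024/655 G=0] → run G
t=6: vr[B=1024/1277 C=512/793 D=1024/335 E=1024/423 F=1024/655 G=1024/1277] → run C
t=7: vr[B=1024/1277 C=1024/793 D=1024/335 E=1024/423 F=1024/655 G=1024/1277] → run B
t=8: vr[C=1024/793 D=1024/335 E=1024/423 F=1024/655 G=1024/1277] → run G
t=9: vr[C=1024/793 D=1024/335 E=1024/423 F=1024/655 G=2048/1277] → run C
t=10: vr[C=1536/793 D=1024/335 E=1024/423 F=1024/655 G=2048/1277] → run F
t=11: vr[C=1536/793 D=1024/335 E=1024/423 F=2048/655 G=2048/1277] → run G
t=12: vr[C=1536/793 D=1024/335 E=1024/423 F=2048/655] → run C
t=13: vr[D=1024/335 E=1024/423 F=2048/655] → run E
t=14: vr[D=1024/335 E=2048/423 F=2048/655] → run D
t=15: vr[D=2048/335 E=2048/423 F=2048/655] → run F
t=16: vr[D=2048/335 E=2048/423 F=3072/655] → run F
t=17: vr[D=2048/335 E=2048/423 F=4096/655] → run E
t=18: vr[D=2048/335 E=1024/141 F=4096/655] → run D
t=19: vr[D=3072/335 E=1024/141 F=4096/655] → run F
t=20: vr[D=3072/335 E=1024/141 F=1024/131] → run E
t=21: vr[D=3072/335 E=4096/423 F=1024/131] → run F
t=22: vr[D=3072/335 E=4096/423 F=6144/655] → run D
t=23: vr[D=4096/335 E=4096/423 F=6144/655] → run F
t=24: vr[D=4096/335 E=4096/423 F=7168/655] → run E
t=25: vr[D=4096/335 E=5120/423 F=7168/655] → run F
t=26: vr[D=4096/335 E=5120/423] → run E
t=27: vr[D=4096/335 E=2048/141] → run D
t=28: vr[D=1024/67 E=2048/141] → run E
t=29: vr[D=1024/67 E=7168/423] → run D
t=30: vr[D=6144/335 E=7168/423] → run E
t=31: vr[D=6144/335] → run D
t=32: (idle)
t=33: (idle)
t=34: (idle)

context switches = 31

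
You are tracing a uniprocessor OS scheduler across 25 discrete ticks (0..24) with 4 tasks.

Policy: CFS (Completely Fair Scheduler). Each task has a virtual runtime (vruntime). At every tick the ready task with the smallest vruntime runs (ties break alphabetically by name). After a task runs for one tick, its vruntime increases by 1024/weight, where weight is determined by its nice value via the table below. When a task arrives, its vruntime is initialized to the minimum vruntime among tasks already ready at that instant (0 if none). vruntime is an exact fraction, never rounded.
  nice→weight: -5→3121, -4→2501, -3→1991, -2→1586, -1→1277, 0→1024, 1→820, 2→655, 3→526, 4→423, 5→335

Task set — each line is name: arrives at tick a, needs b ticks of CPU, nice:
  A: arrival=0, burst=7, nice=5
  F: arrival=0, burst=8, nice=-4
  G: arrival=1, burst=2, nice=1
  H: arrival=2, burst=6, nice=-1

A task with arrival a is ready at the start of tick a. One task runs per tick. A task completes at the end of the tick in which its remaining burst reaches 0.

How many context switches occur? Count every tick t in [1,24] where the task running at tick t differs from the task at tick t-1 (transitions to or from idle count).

context switches = 15

t=0: vr[A=0 F=0] → run A
t=1: vr[A=1024/335 F=0 G=0] → run F
t=2: vr[A=1024/335 F=1024/2501 G=0 H=0] → run G
t=3: vr[A=1024/335 F=1024/2501 G=256/205 H=0] → run H
t=4: vr[A=1024/335 F=1024/2501 G=256/205 H=1024/1277] → run F
t=5: vr[A=1024/335 F=2048/2501 G=256/205 H=1024/1277] → run H
t=6: vr[A=1024/335 F=2048/2501 G=256/205 H=2048/1277] → run F
t=7: vr[A=1024/335 F=3072/2501 G=256/205 H=2048/1277] → run F
t=8: vr[A=1024/335 F=4096/2501 G=256/205 H=2048/1277] → run G
t=9: vr[A=1024/335 F=4096/2501 H=2048/1277] → run H
t=10: vr[A=1024/335 F=4096/2501 H=3072/1277] → run F
t=11: vr[A=1024/335 F=5120/2501 H=3072/1277] → run F
t=12: vr[A=1024/335 F=6144/2501 H=3072/1277] → run H
t=13: vr[A=1024/335 F=6144/2501 H=4096/1277] → run F
t=14: vr[A=1024/335 F=7168/2501 H=4096/1277] → run F
t=15: vr[A=1024/335 H=4096/1277] → run A
t=16: vr[A=2048/335 H=4096/1277] → run H
t=17: vr[A=2048/335 H=5120/1277] → run H
t=18: vr[A=2048/335] → run A
t=19: vr[A=3072/335] → run A
t=20: vr[A=4096/335] → run A
t=21: vr[A=1024/67] → run A
t=22: vr[A=6144/335] → run A
t=23: (idle)
t=24: (idle)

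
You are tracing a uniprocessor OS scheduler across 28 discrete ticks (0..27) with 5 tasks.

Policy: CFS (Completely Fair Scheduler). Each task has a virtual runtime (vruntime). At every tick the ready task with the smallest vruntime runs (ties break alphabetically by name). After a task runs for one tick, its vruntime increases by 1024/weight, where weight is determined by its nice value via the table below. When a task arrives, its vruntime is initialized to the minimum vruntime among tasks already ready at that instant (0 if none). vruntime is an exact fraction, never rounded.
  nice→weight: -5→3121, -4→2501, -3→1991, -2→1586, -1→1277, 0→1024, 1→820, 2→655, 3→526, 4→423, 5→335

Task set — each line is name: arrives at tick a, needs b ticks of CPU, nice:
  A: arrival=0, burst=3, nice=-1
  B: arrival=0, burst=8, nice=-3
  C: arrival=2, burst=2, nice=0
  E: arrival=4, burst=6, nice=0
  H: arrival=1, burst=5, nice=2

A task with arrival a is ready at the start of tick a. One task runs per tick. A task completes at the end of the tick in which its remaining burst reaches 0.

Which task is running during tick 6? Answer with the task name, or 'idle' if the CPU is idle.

running at tick 6 = A

t=0: vr[A=0 B=0] → run A
t=1: vr[A=1024/1277 B=0 H=0] → run B
t=2: vr[A=1024/1277 B=1024/1991 C=0 H=0] → run C
t=3: vr[A=1024/1277 B=1024/1991 C=1 H=0] → run H
t=4: vr[A=1024/1277 B=1024/1991 C=1 E=1024/1991 H=1024/655] → run B
t=5: vr[A=1024/1277 B=2048/1991 C=1 E=1024/1991 H=1024/655] → run E
t=6: vr[A=1024/1277 B=2048/1991 C=1 E=3015/1991 H=1024/655] → run A
t=7: vr[A=2048/1277 B=2048/1991 C=1 E=3015/1991 H=1024/655] → run C
t=8: vr[A=2048/1277 B=2048/1991 E=3015/1991 H=1024/655] → run B
t=9: vr[A=2048/1277 B=3072/1991 E=3015/1991 H=1024/655] → run E
t=10: vr[A=2048/1277 B=3072/1991 E=5006/1991 H=1024/655] → run B
t=11: vr[A=2048/1277 B=4096/1991 E=5006/1991 H=1024/655] → run H
t=12: vr[A=2048/1277 B=4096/1991 E=5006/1991 H=2048/655] → run A
t=13: vr[B=4096/1991 E=5006/1991 H=2048/655] → run B
t=14: vr[B=5120/1991 E=5006/1991 H=2048/655] → run E
t=15: vr[B=5120/1991 E=6997/1991 H=2048/655] → run B
t=16: vr[B=6144/1991 E=6997/1991 H=2048/655] → run B
t=17: vr[B=7168/1991 E=6997/1991 H=2048/655] → run H
t=18: vr[B=7168/1991 E=6997/1991 H=3072/655] → run E
t=19: vr[B=7168/1991 E=8988/1991 H=3072/655] → run B
t=20: vr[E=8988/1991 H=3072/655] → run E
t=21: vr[E=10979/1991 H=3072/655] → run H
t=22: vr[E=10979/1991 H=4096/655] → run E
t=23: vr[H=4096/655] → run H
t=24: (idle)
t=25: (idle)
t=26: (idle)
t=27: (idle)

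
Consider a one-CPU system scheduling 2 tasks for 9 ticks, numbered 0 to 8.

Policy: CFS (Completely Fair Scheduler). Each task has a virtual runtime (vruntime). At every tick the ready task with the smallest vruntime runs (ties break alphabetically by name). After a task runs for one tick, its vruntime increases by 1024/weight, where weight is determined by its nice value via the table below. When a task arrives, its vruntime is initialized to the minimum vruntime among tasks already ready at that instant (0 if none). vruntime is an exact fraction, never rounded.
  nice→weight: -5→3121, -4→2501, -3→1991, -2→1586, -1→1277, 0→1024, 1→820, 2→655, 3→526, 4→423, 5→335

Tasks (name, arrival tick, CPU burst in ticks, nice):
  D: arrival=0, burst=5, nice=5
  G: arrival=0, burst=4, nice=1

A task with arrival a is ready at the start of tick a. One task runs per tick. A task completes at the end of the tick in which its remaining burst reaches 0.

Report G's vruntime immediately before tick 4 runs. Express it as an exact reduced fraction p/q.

vruntime(G, start of tick 4) = 768/205

t=0: vr[D=0 G=0] → run D
t=1: vr[D=1024/335 G=0] → run G
t=2: vr[D=1024/335 G=256/205] → run G
t=3: vr[D=1024/335 G=512/205] → run G
t=4: vr[D=1024/335 G=768/205] → run D
t=5: vr[D=2048/335 G=768/205] → run G
t=6: vr[D=2048/335] → run D
t=7: vr[D=3072/335] → run D
t=8: vr[D=4096/335] → run D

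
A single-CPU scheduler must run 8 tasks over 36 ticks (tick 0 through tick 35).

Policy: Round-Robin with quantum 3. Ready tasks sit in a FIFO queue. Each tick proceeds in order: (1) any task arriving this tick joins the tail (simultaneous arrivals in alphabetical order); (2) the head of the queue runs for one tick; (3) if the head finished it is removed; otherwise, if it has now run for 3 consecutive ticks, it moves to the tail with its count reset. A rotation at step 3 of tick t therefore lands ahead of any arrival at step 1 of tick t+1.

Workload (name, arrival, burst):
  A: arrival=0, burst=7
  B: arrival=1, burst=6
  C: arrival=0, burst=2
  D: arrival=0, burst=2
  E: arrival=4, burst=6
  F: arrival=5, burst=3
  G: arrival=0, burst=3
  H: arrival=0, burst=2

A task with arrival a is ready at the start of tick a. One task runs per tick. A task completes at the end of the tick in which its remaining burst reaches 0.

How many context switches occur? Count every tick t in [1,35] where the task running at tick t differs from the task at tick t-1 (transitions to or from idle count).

t=0: queue=[A,C,D,G,H] q_used=0 → run A
t=1: queue=[A,C,D,G,H,B] q_used=1 → run A
t=2: queue=[A,C,D,G,H,B] q_used=2 → run A
t=3: queue=[C,D,G,H,B,A] q_used=0 → run C
t=4: queue=[C,D,G,H,B,A,E] q_used=1 → run C
t=5: queue=[D,G,H,B,A,E,F] q_used=0 → run D
t=6: queue=[D,G,H,B,A,E,F] q_used=1 → run D
t=7: queue=[G,H,B,A,E,F] q_used=0 → run G
t=8: queue=[G,H,B,A,E,F] q_used=1 → run G
t=9: queue=[G,H,B,A,E,F] q_used=2 → run G
t=10: queue=[H,B,A,E,F] q_used=0 → run H
t=11: queue=[H,B,A,E,F] q_used=1 → run H
t=12: queue=[B,A,E,F] q_used=0 → run B
t=13: queue=[B,A,E,F] q_used=1 → run B
t=14: queue=[B,A,E,F] q_used=2 → run B
t=15: queue=[A,E,F,B] q_used=0 → run A
t=16: queue=[A,E,F,B] q_used=1 → run A
t=17: queue=[A,E,F,B] q_used=2 → run A
t=18: queue=[E,F,B,A] q_used=0 → run E
t=19: queue=[E,F,B,A] q_used=1 → run E
t=20: queue=[E,F,B,A] q_used=2 → run E
t=21: queue=[F,B,A,E] q_used=0 → run F
t=22: queue=[F,B,A,E] q_used=1 → run F
t=23: queue=[F,B,A,E] q_used=2 → run F
t=24: queue=[B,A,E] q_used=0 → run B
t=25: queue=[B,A,E] q_used=1 → run B
t=26: queue=[B,A,E] q_used=2 → run B
t=27: queue=[A,E] q_used=0 → run A
t=28: queue=[E] q_used=0 → run E
t=29: queue=[E] q_used=1 → run E
t=30: queue=[E] q_used=2 → run E
t=31: (idle)
t=32: (idle)
t=33: (idle)
t=34: (idle)
t=35: (idle)

context switches = 12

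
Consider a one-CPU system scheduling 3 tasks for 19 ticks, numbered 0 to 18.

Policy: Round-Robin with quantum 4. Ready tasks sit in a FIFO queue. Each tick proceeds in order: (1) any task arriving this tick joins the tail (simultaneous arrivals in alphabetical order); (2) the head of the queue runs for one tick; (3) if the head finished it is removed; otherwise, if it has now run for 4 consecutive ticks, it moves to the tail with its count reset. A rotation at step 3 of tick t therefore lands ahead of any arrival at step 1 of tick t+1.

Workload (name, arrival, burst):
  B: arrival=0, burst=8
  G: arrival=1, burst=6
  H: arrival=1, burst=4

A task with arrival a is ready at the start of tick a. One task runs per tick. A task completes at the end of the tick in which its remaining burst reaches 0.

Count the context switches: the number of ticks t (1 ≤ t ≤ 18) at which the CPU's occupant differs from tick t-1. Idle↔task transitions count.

context switches = 5

t=0: queue=[B] q_used=0 → run B
t=1: queue=[B,G,H] q_used=1 → run B
t=2: queue=[B,G,H] q_used=2 → run B
t=3: queue=[B,G,H] q_used=3 → run B
t=4: queue=[G,H,B] q_used=0 → run G
t=5: queue=[G,H,B] q_used=1 → run G
t=6: queue=[G,H,B] q_used=2 → run G
t=7: queue=[G,H,B] q_used=3 → run G
t=8: queue=[H,B,G] q_used=0 → run H
t=9: queue=[H,B,G] q_used=1 → run H
t=10: queue=[H,B,G] q_used=2 → run H
t=11: queue=[H,B,G] q_used=3 → run H
t=12: queue=[B,G] q_used=0 → run B
t=13: queue=[B,G] q_used=1 → run B
t=14: queue=[B,G] q_used=2 → run B
t=15: queue=[B,G] q_used=3 → run B
t=16: queue=[G] q_used=0 → run G
t=17: queue=[G] q_used=1 → run G
t=18: (idle)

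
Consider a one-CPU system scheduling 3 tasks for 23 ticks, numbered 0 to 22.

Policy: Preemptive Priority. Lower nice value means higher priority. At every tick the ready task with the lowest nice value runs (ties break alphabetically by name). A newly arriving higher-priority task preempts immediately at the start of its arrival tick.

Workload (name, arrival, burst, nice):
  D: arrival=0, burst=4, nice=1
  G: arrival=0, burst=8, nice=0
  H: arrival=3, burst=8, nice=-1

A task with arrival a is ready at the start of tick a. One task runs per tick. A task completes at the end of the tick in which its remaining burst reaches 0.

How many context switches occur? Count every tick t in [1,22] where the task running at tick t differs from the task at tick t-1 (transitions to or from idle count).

context switches = 4

t=0: ready={D,G} → run G
t=1: ready={D,G} → run G
t=2: ready={D,G} → run G
t=3: ready={D,G,H} → run H
t=4: ready={D,G,H} → run H
t=5: ready={D,G,H} → run H
t=6: ready={D,G,H} → run H
t=7: ready={D,G,H} → run H
t=8: ready={D,G,H} → run H
t=9: ready={D,G,H} → run H
t=10: ready={D,G,H} → run H
t=11: ready={D,G} → run G
t=12: ready={D,G} → run G
t=13: ready={D,G} → run G
t=14: ready={D,G} → run G
t=15: ready={D,G} → run G
t=16: ready={D} → run D
t=17: ready={D} → run D
t=18: ready={D} → run D
t=19: ready={D} → run D
t=20: (idle)
t=21: (idle)
t=22: (idle)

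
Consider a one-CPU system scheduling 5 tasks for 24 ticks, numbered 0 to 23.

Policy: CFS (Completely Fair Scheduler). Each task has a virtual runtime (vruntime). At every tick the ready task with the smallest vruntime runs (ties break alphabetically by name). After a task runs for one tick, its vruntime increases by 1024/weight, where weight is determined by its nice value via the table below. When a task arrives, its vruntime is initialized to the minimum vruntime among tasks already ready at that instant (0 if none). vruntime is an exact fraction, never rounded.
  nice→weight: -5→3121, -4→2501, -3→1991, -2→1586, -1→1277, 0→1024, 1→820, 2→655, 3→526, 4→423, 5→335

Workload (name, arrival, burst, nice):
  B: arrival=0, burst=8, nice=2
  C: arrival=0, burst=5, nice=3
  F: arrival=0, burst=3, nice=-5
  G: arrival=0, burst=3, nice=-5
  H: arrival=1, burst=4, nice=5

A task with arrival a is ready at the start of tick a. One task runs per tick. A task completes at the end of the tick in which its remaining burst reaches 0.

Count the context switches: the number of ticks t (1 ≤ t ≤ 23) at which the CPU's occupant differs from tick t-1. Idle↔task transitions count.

t=0: vr[B=0 C=0 F=0 G=0] → run B
t=1: vr[B=1024/655 C=0 F=0 G=0 H=0] → run C
t=2: vr[B=1024/655 C=512/263 F=0 G=0 H=0] → run F
t=3: vr[B=1024/655 C=512/263 F=1024/3121 G=0 H=0] → run G
t=4: vr[B=1024/655 C=512/263 F=1024/3121 G=1024/3121 H=0] → run H
t=5: vr[B=1024/655 C=512/263 F=1024/3121 G=1024/3121 H=1024/335] → run F
t=6: vr[B=1024/655 C=512/263 F=2048/3121 G=1024/3121 H=1024/335] → run G
t=7: vr[B=1024/655 C=512/263 F=2048/3121 G=2048/3121 H=1024/335] → run F
t=8: vr[B=1024/655 C=512/263 G=2048/3121 H=1024/335] → run G
t=9: vr[B=1024/655 C=512/263 H=1024/335] → run B
t=10: vr[B=2048/655 C=512/263 H=1024/335] → run C
t=11: vr[B=2048/655 C=1024/263 H=1024/335] → run H
t=12: vr[B=2048/655 C=1024/263 H=2048/335] → run B
t=13: vr[B=3072/655 C=1024/263 H=2048/335] → run C
t=14: vr[B=3072/655 C=1536/263 H=2048/335] → run B
t=15: vr[B=4096/655 C=1536/263 H=2048/335] → run C
t=16: vr[B=4096/655 C=2048/263 H=2048/335] → run H
t=17: vr[B=4096/655 C=2048/263 H=3072/335] → run B
t=18: vr[B=1024/131 C=2048/263 H=3072/335] → run C
t=19: vr[B=1024/131 H=3072/335] → run B
t=20: vr[B=6144/655 H=3072/335] → run H
t=21: vr[B=6144/655] → run B
t=22: vr[B=7168/655] → run B
t=23: (idle)

context switches = 22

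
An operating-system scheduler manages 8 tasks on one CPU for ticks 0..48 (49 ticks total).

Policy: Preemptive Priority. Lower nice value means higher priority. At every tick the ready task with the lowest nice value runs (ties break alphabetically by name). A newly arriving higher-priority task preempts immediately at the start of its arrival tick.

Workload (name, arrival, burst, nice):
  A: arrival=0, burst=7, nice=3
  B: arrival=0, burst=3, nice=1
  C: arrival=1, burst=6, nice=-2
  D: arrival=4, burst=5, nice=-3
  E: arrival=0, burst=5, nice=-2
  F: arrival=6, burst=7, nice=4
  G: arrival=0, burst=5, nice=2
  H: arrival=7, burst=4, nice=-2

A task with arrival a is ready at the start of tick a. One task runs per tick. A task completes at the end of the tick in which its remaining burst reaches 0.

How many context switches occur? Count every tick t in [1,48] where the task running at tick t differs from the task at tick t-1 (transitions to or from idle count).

context switches = 10

t=0: ready={A,B,E,G} → run E
t=1: ready={A,B,C,E,G} → run C
t=2: ready={A,B,C,E,G} → run C
t=3: ready={A,B,C,E,G} → run C
t=4: ready={A,B,C,D,E,G} → run D
t=5: ready={A,B,C,D,E,G} → run D
t=6: ready={A,B,C,D,E,F,G} → run D
t=7: ready={A,B,C,D,E,F,G,H} → run D
t=8: ready={A,B,C,D,E,F,G,H} → run D
t=9: ready={A,B,C,E,F,G,H} → run C
t=10: ready={A,B,C,E,F,G,H} → run C
t=11: ready={A,B,C,E,F,G,H} → run C
t=12: ready={A,B,E,F,G,H} → run E
t=13: ready={A,B,E,F,G,H} → run E
t=14: ready={A,B,E,F,G,H} → run E
t=15: ready={A,B,E,F,G,H} → run E
t=16: ready={A,B,F,G,H} → run H
t=17: ready={A,B,F,G,H} → run H
t=18: ready={A,B,F,G,H} → run H
t=19: ready={A,B,F,G,H} → run H
t=20: ready={A,B,F,G} → run B
t=21: ready={A,B,F,G} → run B
t=22: ready={A,B,F,G} → run B
t=23: ready={A,F,G} → run G
t=24: ready={A,F,G} → run G
t=25: ready={A,F,G} → run G
t=26: ready={A,F,G} → run G
t=27: ready={A,F,G} → run G
t=28: ready={A,F} → run A
t=29: ready={A,F} → run A
t=30: ready={A,F} → run A
t=31: ready={A,F} → run A
t=32: ready={A,F} → run A
t=33: ready={A,F} → run A
t=34: ready={A,F} → run A
t=35: ready={F} → run F
t=36: ready={F} → run F
t=37: ready={F} → run F
t=38: ready={F} → run F
t=39: ready={F} → run F
t=40: ready={F} → run F
t=41: ready={F} → run F
t=42: (idle)
t=43: (idle)
t=44: (idle)
t=45: (idle)
t=46: (idle)
t=47: (idle)
t=48: (idle)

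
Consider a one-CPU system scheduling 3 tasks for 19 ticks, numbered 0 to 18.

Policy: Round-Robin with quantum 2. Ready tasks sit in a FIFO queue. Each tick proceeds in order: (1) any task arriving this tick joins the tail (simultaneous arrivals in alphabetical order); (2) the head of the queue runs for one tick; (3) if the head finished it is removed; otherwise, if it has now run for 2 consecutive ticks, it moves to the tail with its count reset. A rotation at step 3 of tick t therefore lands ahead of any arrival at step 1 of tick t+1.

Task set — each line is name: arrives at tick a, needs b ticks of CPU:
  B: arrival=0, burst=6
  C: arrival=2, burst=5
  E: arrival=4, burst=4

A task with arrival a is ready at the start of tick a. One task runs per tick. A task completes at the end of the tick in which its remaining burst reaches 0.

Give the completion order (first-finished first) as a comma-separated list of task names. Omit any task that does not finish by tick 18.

completion order = B, E, C

t=0: queue=[B] q_used=0 → run B
t=1: queue=[B] q_used=1 → run B
t=2: queue=[B,C] q_used=0 → run B
t=3: queue=[B,C] q_used=1 → run B
t=4: queue=[C,B,E] q_used=0 → run C
t=5: queue=[C,B,E] q_used=1 → run C
t=6: queue=[B,E,C] q_used=0 → run B
t=7: queue=[B,E,C] q_used=1 → run B
t=8: queue=[E,C] q_used=0 → run E
t=9: queue=[E,C] q_used=1 → run E
t=10: queue=[C,E] q_used=0 → run C
t=11: queue=[C,E] q_used=1 → run C
t=12: queue=[E,C] q_used=0 → run E
t=13: queue=[E,C] q_used=1 → run E
t=14: queue=[C] q_used=0 → run C
t=15: (idle)
t=16: (idle)
t=17: (idle)
t=18: (idle)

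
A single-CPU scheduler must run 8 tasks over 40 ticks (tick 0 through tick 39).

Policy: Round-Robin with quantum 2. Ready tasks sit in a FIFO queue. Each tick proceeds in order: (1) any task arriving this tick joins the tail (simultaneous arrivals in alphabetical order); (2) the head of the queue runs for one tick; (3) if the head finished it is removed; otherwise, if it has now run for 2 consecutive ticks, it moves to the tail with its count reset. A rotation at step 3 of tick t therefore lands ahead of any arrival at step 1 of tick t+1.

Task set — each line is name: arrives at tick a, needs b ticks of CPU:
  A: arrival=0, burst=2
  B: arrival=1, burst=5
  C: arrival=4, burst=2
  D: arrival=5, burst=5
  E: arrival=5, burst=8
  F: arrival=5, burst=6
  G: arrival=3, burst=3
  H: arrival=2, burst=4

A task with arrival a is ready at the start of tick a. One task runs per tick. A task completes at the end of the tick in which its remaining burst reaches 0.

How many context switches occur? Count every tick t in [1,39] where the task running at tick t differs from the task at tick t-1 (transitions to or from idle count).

context switches = 19

t=0: queue=[A] q_used=0 → run A
t=1: queue=[A,B] q_used=1 → run A
t=2: queue=[B,H] q_used=0 → run B
t=3: queue=[B,H,G] q_used=1 → run B
t=4: queue=[H,G,B,C] q_used=0 → run H
t=5: queue=[H,G,B,C,D,E,F] q_used=1 → run H
t=6: queue=[G,B,C,D,E,F,H] q_used=0 → run G
t=7: queue=[G,B,C,D,E,F,H] q_used=1 → run G
t=8: queue=[B,C,D,E,F,H,G] q_used=0 → run B
t=9: queue=[B,C,D,E,F,H,G] q_used=1 → run B
t=10: queue=[C,D,E,F,H,G,B] q_used=0 → run C
t=11: queue=[C,D,E,F,H,G,B] q_used=1 → run C
t=12: queue=[D,E,F,H,G,B] q_used=0 → run D
t=13: queue=[D,E,F,H,G,B] q_used=1 → run D
t=14: queue=[E,F,H,G,B,D] q_used=0 → run E
t=15: queue=[E,F,H,G,B,D] q_used=1 → run E
t=16: queue=[F,H,G,B,D,E] q_used=0 → run F
t=17: queue=[F,H,G,B,D,E] q_used=1 → run F
t=18: queue=[H,G,B,D,E,F] q_used=0 → run H
t=19: queue=[H,G,B,D,E,F] q_used=1 → run H
t=20: queue=[G,B,D,E,F] q_used=0 → run G
t=21: queue=[B,D,E,F] q_used=0 → run B
t=22: queue=[D,E,F] q_used=0 → run D
t=23: queue=[D,E,F] q_used=1 → run D
t=24: queue=[E,F,D] q_used=0 → run E
t=25: queue=[E,F,D] q_used=1 → run E
t=26: queue=[F,D,E] q_used=0 → run F
t=27: queue=[F,D,E] q_used=1 → run F
t=28: queue=[D,E,F] q_used=0 → run D
t=29: queue=[E,F] q_used=0 → run E
t=30: queue=[E,F] q_used=1 → run E
t=31: queue=[F,E] q_used=0 → run F
t=32: queue=[F,E] q_used=1 → run F
t=33: queue=[E] q_used=0 → run E
t=34: queue=[E] q_used=1 → run E
t=35: (idle)
t=36: (idle)
t=37: (idle)
t=38: (idle)
t=39: (idle)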